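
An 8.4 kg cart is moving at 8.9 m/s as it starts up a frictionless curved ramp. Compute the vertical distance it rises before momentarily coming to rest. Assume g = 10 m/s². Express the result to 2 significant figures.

Setting KE at the bottom equal to PE gained: ½mv² = mgh
h = v²/(2g) = 8.9²/(2 × 10) = 3.961 m

h = 4.0 m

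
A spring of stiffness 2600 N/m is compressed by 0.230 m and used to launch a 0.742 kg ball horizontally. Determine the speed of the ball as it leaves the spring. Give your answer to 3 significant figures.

Conservation of energy: ½kx² = ½mv²
v = x√(k/m) = 0.230 × √(2600/0.742) = 13.61 m/s

v = 13.6 m/s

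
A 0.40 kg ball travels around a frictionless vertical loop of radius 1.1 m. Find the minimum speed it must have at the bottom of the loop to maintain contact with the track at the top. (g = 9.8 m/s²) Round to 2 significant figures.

At the top: mg = mv_top²/r ⇒ v_top² = gr = 10.78 m²/s²
Energy from bottom to top (height 2r): ½mv_bot² = ½mv_top² + mg(2r)
v_bot² = gr + 4gr = 5gr = 53.90
v_bot = √(5gr) = 7.342 m/s

v = 7.3 m/s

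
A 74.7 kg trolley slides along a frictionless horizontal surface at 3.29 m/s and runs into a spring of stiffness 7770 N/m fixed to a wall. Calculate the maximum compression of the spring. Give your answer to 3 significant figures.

x = 0.323 m

All KE is stored as spring PE at maximum compression: ½mv² = ½kx²
x = v√(m/k) = 3.29 × √(74.7/7770) = 0.3226 m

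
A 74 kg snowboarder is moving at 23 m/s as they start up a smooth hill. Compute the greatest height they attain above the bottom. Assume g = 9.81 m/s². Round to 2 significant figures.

By energy conservation, ½mv² = mgh
h = v²/(2g) = 23²/(2 × 9.81) = 26.96 m

h = 27 m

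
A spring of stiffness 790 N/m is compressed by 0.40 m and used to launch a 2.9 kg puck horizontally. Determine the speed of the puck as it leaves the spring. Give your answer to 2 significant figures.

v = 6.6 m/s

Spring PE converts entirely to kinetic energy: ½kx² = ½mv²
v = x√(k/m) = 0.40 × √(790/2.9) = 6.602 m/s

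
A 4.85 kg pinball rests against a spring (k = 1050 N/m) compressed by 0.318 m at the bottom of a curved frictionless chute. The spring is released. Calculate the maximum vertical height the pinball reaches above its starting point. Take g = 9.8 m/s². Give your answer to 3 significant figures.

h = 1.12 m

Energy conservation from release to the highest point: ½kx² = mgh
h = kx²/(2mg) = (1050)(0.318)²/(2 × 4.85 × 9.8) = 1.117 m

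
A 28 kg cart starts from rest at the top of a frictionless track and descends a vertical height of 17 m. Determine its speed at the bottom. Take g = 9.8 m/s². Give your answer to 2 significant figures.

v = 18 m/s

Equating total energy at the two states: mgh = ½mv²
The mass cancels from both sides.
v = √(2gh) = √(2 × 9.8 × 17) = √333.20 = 18.25 m/s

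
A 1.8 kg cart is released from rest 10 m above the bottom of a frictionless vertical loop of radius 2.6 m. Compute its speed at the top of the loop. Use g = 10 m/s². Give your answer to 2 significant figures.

Energy conservation: mgh = ½mv_top² + mg(2r)
v_top² = 2g(h − 2r) = 2(10)(10 − 5.200) = 96.00
v_top = 9.798 m/s

v = 9.8 m/s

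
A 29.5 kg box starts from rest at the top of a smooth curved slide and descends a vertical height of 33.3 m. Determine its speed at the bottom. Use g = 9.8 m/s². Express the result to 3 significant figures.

By conservation of mechanical energy, mgh = ½mv²
v = √(2gh) = √(2 × 9.8 × 33.3) = √652.68 = 25.55 m/s

v = 25.5 m/s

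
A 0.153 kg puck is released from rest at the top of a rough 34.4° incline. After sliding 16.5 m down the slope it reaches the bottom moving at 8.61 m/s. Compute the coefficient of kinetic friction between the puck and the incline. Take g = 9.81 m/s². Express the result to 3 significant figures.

μ_k = 0.407

Energy balance down the incline: mg L sinθ − ½mv² = μ_k (mg cosθ) L
mgL sinθ = 13.992 J; ½mv² = 5.6711 J
W_f = 13.992 − 5.6711 = 8.320 J
μ_k = W_f/(mg cosθ · L) = 8.320/(1.238 × 16.5) = 0.4072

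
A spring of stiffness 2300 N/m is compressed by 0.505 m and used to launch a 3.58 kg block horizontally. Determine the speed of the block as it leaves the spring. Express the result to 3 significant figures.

v = 12.8 m/s

Conservation of energy: ½kx² = ½mv²
v = x√(k/m) = 0.505 × √(2300/3.58) = 12.80 m/s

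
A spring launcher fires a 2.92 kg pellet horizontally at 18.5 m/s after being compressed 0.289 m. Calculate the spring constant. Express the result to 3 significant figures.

½kx² = ½mv²
k = mv²/x² = (2.92)(18.5)²/(0.289)² = 11965 N/m

k = 12000 N/m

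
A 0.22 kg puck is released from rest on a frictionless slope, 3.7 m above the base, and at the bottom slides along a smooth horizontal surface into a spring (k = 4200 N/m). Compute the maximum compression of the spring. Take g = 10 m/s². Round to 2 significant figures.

Gravitational PE at the top equals spring PE at max compression: mgh = ½kx²
x = √(2mgh/k) = √(2 × 0.22 × 10 × 3.7 / 4200) = 0.06226 m

x = 0.062 m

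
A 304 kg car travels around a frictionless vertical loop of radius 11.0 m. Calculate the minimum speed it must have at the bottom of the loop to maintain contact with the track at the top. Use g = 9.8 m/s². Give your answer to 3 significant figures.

At the top: mg = mv_top²/r ⇒ v_top² = gr = 107.8 m²/s²
Energy from bottom to top (height 2r): ½mv_bot² = ½mv_top² + mg(2r)
v_bot² = gr + 4gr = 5gr = 539.0
v_bot = √(5gr) = 23.22 m/s

v = 23.2 m/s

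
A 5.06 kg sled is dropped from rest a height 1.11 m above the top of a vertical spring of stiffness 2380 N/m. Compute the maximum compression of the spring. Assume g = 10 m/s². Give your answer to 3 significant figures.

Let x be the compression. The total drop is H + x, and the sled is instantaneously at rest at max compression, so energy conservation gives:
mg(H + x) = ½kx²
½(2380)x² − (5.06)(10)x − (5.06)(10)(1.11) = 0
1190x² − 50.60x − 56.17 = 0
x = [50.60 + √(2560 + 267350)]/(2 × 1190) = 0.2396 m

x = 0.240 m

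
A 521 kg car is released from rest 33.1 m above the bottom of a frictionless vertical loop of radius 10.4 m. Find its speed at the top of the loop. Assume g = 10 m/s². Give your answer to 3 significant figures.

Energy conservation: mgh = ½mv_top² + mg(2r)
v_top² = 2g(h − 2r) = 2(10)(33.1 − 20.80) = 246.0
v_top = 15.68 m/s

v = 15.7 m/s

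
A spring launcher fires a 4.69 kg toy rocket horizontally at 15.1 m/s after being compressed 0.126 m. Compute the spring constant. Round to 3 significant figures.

k = 67400 N/m

½kx² = ½mv²
k = mv²/x² = (4.69)(15.1)²/(0.126)² = 67357 N/m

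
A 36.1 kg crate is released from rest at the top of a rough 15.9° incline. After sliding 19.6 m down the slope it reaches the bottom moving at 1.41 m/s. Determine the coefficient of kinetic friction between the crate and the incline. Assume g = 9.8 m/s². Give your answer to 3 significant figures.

μ_k = 0.279

mgh = ½mv² + μ_k (mg cosθ) L, with h = L sinθ
mgL sinθ = 1899.7 J; ½mv² = 35.885 J
W_f = 1899.7 − 35.885 = 1864 J
μ_k = W_f/(mg cosθ · L) = 1864/(340.2 × 19.6) = 0.2795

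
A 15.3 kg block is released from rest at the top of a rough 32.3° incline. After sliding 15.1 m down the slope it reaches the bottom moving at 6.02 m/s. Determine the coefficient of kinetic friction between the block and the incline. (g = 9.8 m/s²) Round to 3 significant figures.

Energy balance down the incline: mg L sinθ − ½mv² = μ_k (mg cosθ) L
mgL sinθ = 1209.8 J; ½mv² = 277.24 J
W_f = 1209.8 − 277.24 = 932.6 J
μ_k = W_f/(mg cosθ · L) = 932.6/(126.7 × 15.1) = 0.4873

μ_k = 0.487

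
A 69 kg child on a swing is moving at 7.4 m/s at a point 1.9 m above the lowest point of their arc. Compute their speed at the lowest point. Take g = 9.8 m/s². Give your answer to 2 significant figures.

Mechanical energy is conserved (no friction): ½mv₀² + mgh = ½mv²
v² = v₀² + 2gh = (7.4)² + 2(9.8)(1.9) = 92.000
v = √92.000 = 9.592 m/s

v = 9.6 m/s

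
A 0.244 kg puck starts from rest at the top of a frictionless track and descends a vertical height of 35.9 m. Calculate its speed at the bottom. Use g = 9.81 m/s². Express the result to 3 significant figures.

v = 26.5 m/s

Energy conservation between the two points: mgh = ½mv²
The mass cancels from both sides.
v = √(2gh) = √(2 × 9.81 × 35.9) = √704.36 = 26.54 m/s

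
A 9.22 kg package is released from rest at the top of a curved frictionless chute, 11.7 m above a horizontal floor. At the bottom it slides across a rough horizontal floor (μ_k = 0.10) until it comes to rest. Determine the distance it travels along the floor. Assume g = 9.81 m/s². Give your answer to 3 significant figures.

d = 117 m

Applying the work–energy principle:
At rest all PE has been dissipated by friction: mgh = μ_k m g d
d = h/μ_k = 11.7/0.10 = 117.0 m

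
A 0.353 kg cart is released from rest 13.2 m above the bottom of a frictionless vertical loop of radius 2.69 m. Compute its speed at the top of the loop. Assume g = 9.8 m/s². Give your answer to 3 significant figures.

Energy conservation: mgh = ½mv_top² + mg(2r)
v_top² = 2g(h − 2r) = 2(9.8)(13.2 − 5.380) = 153.3
v_top = 12.38 m/s

v = 12.4 m/s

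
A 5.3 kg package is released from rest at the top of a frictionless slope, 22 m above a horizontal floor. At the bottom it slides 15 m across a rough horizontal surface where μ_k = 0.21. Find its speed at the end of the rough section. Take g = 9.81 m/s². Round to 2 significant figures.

v = 19 m/s

Energy bookkeeping (friction removes W_f = μ_k N d):
mgh = ½mv² + μ_k m g d
W_f = μ_k mg d = (0.21)(5.3)(9.81)(15) = 163.8 J
½mv² = mgh − W_f = 1143.8 − 163.8 = 980.07 J
v = √(2 × 980.07/5.3) = 19.23 m/s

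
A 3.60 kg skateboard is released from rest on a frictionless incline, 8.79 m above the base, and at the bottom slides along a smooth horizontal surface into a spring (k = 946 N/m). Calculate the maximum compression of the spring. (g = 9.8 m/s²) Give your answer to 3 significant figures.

At max compression the skateboard is momentarily at rest: mgh = ½kx²
x = √(2mgh/k) = √(2 × 3.60 × 9.8 × 8.79 / 946) = 0.8097 m

x = 0.810 m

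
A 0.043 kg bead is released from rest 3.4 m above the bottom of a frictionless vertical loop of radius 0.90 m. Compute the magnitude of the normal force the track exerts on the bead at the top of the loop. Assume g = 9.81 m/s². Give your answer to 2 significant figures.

Energy from release to top (height 2r): mgh = ½mv_top² + mg(2r)
v_top² = 2g(h − 2r) = 2(9.81)(3.4 − 1.800) = 31.392 m²/s²
At the top, both N and weight point toward the centre: N + mg = mv_top²/r
N = m(v_top²/r − g) = 0.043(31.392/0.90 − 9.81) = 1.078 N

N = 1.1 N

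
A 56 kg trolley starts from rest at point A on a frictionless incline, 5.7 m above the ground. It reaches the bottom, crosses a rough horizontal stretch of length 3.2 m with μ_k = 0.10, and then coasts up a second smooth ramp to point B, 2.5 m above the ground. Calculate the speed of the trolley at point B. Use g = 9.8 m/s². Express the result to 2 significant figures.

v = 7.5 m/s

Energy at A: mgh₁ = (56)(9.8)(5.7) = 3128.2 J
Friction loss: W_f = μ_k mg d = 175.6 J
At B: ½mv² + mgh₂ = mgh₁ − W_f
½mv² = 3128.2 − 175.6 − 1372.0 = 1580.5 J
v = √(2 × 1580.5/56) = 7.513 m/s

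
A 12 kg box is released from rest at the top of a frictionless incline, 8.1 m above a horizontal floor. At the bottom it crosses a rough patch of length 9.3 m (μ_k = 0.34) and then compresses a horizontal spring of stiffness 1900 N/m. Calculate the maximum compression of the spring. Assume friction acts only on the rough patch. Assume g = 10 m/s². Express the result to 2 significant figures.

x = 0.79 m

Initial energy: E₁ = mgh = (12)(10)(8.1) = 972.00 J
Friction removes W_f = μ_k mg d = (0.34)(12)(10)(9.3) = 379.4 J
Energy reaching the spring: E = 972.00 − 379.4 = 592.56 J
At max compression ½kx² = E ⇒ x = √(2E/k) = √(2 × 592.56/1900) = 0.7898 m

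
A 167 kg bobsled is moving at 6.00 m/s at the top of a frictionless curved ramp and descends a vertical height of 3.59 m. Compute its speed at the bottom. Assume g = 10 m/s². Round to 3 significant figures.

v = 10.4 m/s

Energy conservation between the two points: ½mv₀² + mgh = ½mv²
v² = v₀² + 2gh = (6.00)² + 2(10)(3.59) = 107.80
v = √107.80 = 10.38 m/s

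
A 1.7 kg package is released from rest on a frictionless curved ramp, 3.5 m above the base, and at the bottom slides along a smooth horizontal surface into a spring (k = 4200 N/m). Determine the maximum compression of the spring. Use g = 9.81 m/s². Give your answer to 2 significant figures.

x = 0.17 m

Energy conservation (no friction) from release to max compression: mgh = ½kx²
x = √(2mgh/k) = √(2 × 1.7 × 9.81 × 3.5 / 4200) = 0.1667 m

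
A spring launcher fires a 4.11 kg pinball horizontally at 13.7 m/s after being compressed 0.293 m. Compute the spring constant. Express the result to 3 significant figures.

Spring PE at full compression equals KE at release: ½kx² = ½mv²
k = mv²/x² = (4.11)(13.7)²/(0.293)² = 8986 N/m

k = 8990 N/m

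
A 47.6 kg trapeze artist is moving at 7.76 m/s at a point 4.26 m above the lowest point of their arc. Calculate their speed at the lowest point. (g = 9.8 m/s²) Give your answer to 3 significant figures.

By conservation of mechanical energy, ½mv₀² + mgh = ½mv²
v² = v₀² + 2gh = (7.76)² + 2(9.8)(4.26) = 143.71
v = √143.71 = 11.99 m/s

v = 12.0 m/s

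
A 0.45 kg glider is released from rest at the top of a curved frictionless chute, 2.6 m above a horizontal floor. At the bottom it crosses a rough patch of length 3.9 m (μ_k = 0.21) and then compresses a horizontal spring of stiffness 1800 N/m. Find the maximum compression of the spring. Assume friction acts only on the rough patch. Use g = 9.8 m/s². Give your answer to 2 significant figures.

Initial energy: E₁ = mgh = (0.45)(9.8)(2.6) = 11.466 J
Friction removes W_f = μ_k mg d = (0.21)(0.45)(9.8)(3.9) = 3.612 J
Energy reaching the spring: E = 11.466 − 3.612 = 7.8542 J
At max compression ½kx² = E ⇒ x = √(2E/k) = √(2 × 7.8542/1800) = 0.09342 m

x = 0.093 m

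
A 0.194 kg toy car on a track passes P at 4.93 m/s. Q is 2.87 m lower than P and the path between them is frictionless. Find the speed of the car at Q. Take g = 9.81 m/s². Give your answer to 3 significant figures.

v = 8.98 m/s

Equating total energy at the two states: ½mv₀² + mgh = ½mv²
The mass cancels from both sides.
v² = v₀² + 2gh = (4.93)² + 2(9.81)(2.87) = 80.614
v = √80.614 = 8.979 m/s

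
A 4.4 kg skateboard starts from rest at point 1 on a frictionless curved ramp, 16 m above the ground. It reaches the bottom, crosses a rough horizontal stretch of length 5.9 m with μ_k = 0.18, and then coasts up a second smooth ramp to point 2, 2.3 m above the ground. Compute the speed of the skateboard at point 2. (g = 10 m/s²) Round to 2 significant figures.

Energy at 1: mgh₁ = (4.4)(10)(16) = 704.00 J
Friction loss: W_f = μ_k mg d = 46.73 J
At 2: ½mv² + mgh₂ = mgh₁ − W_f
½mv² = 704.00 − 46.73 − 101.20 = 556.07 J
v = √(2 × 556.07/4.4) = 15.90 m/s

v = 16 m/s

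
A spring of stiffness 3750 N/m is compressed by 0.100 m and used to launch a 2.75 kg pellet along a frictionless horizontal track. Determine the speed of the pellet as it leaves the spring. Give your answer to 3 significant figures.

v = 3.69 m/s

The pellet leaves the spring when the spring is at natural length, so ½kx² = ½mv²
v = x√(k/m) = 0.100 × √(3750/2.75) = 3.693 m/s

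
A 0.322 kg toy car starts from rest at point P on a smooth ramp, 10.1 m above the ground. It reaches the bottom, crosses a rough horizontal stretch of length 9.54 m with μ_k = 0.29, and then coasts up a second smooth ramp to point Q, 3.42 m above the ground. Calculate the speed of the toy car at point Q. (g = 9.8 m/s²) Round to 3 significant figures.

v = 8.76 m/s

Energy at P: mgh₁ = (0.322)(9.8)(10.1) = 31.872 J
Friction loss: W_f = μ_k mg d = 8.730 J
At Q: ½mv² + mgh₂ = mgh₁ − W_f
½mv² = 31.872 − 8.730 − 10.792 = 12.349 J
v = √(2 × 12.349/0.322) = 8.758 m/s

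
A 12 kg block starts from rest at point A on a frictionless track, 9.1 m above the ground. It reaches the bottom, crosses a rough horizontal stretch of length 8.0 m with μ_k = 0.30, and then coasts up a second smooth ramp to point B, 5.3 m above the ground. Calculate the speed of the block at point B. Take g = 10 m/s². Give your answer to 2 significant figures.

Energy at A: mgh₁ = (12)(10)(9.1) = 1092.0 J
Friction loss: W_f = μ_k mg d = 288.0 J
At B: ½mv² + mgh₂ = mgh₁ − W_f
½mv² = 1092.0 − 288.0 − 636.00 = 168.00 J
v = √(2 × 168.00/12) = 5.292 m/s

v = 5.3 m/s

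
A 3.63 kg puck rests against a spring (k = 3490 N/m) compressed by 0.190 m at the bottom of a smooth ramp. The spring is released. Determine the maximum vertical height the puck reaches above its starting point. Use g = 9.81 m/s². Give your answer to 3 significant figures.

h = 1.77 m

Energy conservation from release to the highest point: ½kx² = mgh
h = kx²/(2mg) = (3490)(0.190)²/(2 × 3.63 × 9.81) = 1.769 m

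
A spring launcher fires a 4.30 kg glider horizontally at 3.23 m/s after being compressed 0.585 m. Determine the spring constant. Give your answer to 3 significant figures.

k = 131 N/m

Spring PE at full compression equals KE at release: ½kx² = ½mv²
k = mv²/x² = (4.30)(3.23)²/(0.585)² = 131.1 N/m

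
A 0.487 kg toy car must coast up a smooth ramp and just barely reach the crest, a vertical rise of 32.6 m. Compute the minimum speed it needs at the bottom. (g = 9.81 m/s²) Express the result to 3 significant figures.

At the top it is momentarily at rest, so all KE converts to PE: ½mv² = mgh
v = √(2gh) = √(2 × 9.81 × 32.6) = 25.29 m/s

v = 25.3 m/s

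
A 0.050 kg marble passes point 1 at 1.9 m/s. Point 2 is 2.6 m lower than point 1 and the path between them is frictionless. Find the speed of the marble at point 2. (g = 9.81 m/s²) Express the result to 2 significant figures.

Mechanical energy is conserved (no friction): ½mv₀² + mgh = ½mv²
v² = v₀² + 2gh = (1.9)² + 2(9.81)(2.6) = 54.622
v = √54.622 = 7.391 m/s

v = 7.4 m/s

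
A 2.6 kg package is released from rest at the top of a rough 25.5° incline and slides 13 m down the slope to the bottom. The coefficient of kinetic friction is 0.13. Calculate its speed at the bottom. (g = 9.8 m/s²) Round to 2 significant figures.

v = 8.9 m/s

Taking the bottom as reference, mgh = ½mv² + μ_k N L with h = L sinθ, N = mg cosθ:
mgh = mgL sinθ = (2.6)(9.8)(13)sin25.5° = 142.60 J
W_f = μ_k mg cosθ · L = (0.13)(2.6)(9.8)cos25.5°·13 = 38.87 J
½mv² = 142.60 − 38.87 = 103.74 J
v = √(2 × 103.74/2.6) = 8.933 m/s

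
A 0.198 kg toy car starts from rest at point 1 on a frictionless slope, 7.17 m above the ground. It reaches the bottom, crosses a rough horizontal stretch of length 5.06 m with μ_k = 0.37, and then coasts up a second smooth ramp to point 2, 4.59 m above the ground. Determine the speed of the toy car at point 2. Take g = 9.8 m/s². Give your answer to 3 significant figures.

v = 3.72 m/s

Energy at 1: mgh₁ = (0.198)(9.8)(7.17) = 13.913 J
Friction loss: W_f = μ_k mg d = 3.633 J
At 2: ½mv² + mgh₂ = mgh₁ − W_f
½mv² = 13.913 − 3.633 − 8.9064 = 1.3734 J
v = √(2 × 1.3734/0.198) = 3.725 m/s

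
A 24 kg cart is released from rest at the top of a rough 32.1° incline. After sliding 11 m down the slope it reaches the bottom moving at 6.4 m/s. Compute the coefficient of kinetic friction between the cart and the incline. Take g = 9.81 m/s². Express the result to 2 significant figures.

mgh = ½mv² + μ_k (mg cosθ) L, with h = L sinθ
mgL sinθ = 1376.2 J; ½mv² = 491.52 J
W_f = 1376.2 − 491.52 = 884.7 J
μ_k = W_f/(mg cosθ · L) = 884.7/(199.4 × 11) = 0.4033

μ_k = 0.40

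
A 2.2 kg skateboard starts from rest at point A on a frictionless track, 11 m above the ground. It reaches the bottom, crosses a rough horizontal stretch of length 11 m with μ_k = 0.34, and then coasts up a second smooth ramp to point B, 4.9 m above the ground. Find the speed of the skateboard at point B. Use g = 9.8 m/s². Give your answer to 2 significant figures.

Energy at A: mgh₁ = (2.2)(9.8)(11) = 237.16 J
Friction loss: W_f = μ_k mg d = 80.63 J
At B: ½mv² + mgh₂ = mgh₁ − W_f
½mv² = 237.16 − 80.63 − 105.64 = 50.882 J
v = √(2 × 50.882/2.2) = 6.801 m/s

v = 6.8 m/s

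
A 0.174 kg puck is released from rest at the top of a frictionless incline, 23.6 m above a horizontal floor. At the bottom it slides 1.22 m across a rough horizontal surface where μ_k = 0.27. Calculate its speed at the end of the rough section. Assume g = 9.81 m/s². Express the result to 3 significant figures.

v = 21.4 m/s

Energy bookkeeping (friction removes W_f = μ_k N d):
mgh = ½mv² + μ_k m g d
W_f = μ_k mg d = (0.27)(0.174)(9.81)(1.22) = 0.5623 J
½mv² = mgh − W_f = 40.284 − 0.5623 = 39.722 J
v = √(2 × 39.722/0.174) = 21.37 m/s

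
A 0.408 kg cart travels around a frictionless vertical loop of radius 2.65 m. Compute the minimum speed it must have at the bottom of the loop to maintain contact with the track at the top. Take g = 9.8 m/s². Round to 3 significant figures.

v = 11.4 m/s

At the top: mg = mv_top²/r ⇒ v_top² = gr = 25.97 m²/s²
Energy from bottom to top (height 2r): ½mv_bot² = ½mv_top² + mg(2r)
v_bot² = gr + 4gr = 5gr = 129.9
v_bot = √(5gr) = 11.40 m/s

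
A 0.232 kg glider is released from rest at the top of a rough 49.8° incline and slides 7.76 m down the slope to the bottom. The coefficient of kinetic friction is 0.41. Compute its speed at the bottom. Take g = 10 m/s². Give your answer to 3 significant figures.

Work–energy: mg(L sinθ) − μ_k(mg cosθ)L = ½mv²
mgh = mgL sinθ = (0.232)(10)(7.76)sin49.8° = 13.751 J
W_f = μ_k mg cosθ · L = (0.41)(0.232)(10)cos49.8°·7.76 = 4.764 J
½mv² = 13.751 − 4.764 = 8.9864 J
v = √(2 × 8.9864/0.232) = 8.802 m/s

v = 8.80 m/s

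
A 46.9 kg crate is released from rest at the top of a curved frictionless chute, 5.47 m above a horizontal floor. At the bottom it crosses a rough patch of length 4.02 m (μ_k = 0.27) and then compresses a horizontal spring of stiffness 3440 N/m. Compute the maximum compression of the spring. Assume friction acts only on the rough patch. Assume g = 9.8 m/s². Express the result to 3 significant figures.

Initial energy: E₁ = mgh = (46.9)(9.8)(5.47) = 2514.1 J
Friction removes W_f = μ_k mg d = (0.27)(46.9)(9.8)(4.02) = 498.9 J
Energy reaching the spring: E = 2514.1 − 498.9 = 2015.2 J
At max compression ½kx² = E ⇒ x = √(2E/k) = √(2 × 2015.2/3440) = 1.082 m

x = 1.08 m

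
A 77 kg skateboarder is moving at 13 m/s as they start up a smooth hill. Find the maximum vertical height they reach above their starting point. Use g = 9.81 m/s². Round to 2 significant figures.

Setting KE at the bottom equal to PE gained: ½mv² = mgh
h = v²/(2g) = 13²/(2 × 9.81) = 8.614 m

h = 8.6 m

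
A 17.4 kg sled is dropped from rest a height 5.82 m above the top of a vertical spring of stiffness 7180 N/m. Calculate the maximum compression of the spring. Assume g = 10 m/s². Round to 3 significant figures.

Measuring PE from the top of the relaxed spring, at max compression the sled has dropped H + x with zero KE, so:
mg(H + x) = ½kx²
½(7180)x² − (17.4)(10)x − (17.4)(10)(5.82) = 0
3590x² − 174.0x − 1013 = 0
x = [174.0 + √(30276 + 1.4542e+07)]/(2 × 3590) = 0.5559 m

x = 0.556 m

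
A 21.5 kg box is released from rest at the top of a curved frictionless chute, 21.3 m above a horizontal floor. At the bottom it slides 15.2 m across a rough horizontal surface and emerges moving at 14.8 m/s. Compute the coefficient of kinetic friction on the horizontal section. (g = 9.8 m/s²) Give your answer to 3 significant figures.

μ_k = 0.666

Energy at the top = energy at the end + work done against friction:
mgh = ½mv² + μ_k m g d
mgh = 4487.9 J; ½mv² = 2354.7 J
W_f = 4487.9 − 2354.7 = 2133 J
μ_k = W_f/(mg·d) = 2133/(210.7 × 15.2) = 0.6661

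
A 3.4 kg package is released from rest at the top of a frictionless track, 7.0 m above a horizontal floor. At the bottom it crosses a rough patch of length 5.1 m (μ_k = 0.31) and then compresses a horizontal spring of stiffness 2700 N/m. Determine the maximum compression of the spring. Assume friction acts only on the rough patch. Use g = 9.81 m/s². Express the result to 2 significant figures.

Initial energy: E₁ = mgh = (3.4)(9.81)(7.0) = 233.48 J
Friction removes W_f = μ_k mg d = (0.31)(3.4)(9.81)(5.1) = 52.73 J
Energy reaching the spring: E = 233.48 − 52.73 = 180.75 J
At max compression ½kx² = E ⇒ x = √(2E/k) = √(2 × 180.75/2700) = 0.3659 m

x = 0.37 m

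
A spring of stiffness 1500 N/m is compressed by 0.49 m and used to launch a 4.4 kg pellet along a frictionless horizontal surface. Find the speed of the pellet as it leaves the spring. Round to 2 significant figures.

v = 9.0 m/s

The pellet leaves the spring when the spring is at natural length, so ½kx² = ½mv²
v = x√(k/m) = 0.49 × √(1500/4.4) = 9.047 m/s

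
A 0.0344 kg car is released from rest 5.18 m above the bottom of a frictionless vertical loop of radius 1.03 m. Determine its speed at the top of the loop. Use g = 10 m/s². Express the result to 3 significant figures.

v = 7.90 m/s

Energy conservation: mgh = ½mv_top² + mg(2r)
v_top² = 2g(h − 2r) = 2(10)(5.18 − 2.060) = 62.40
v_top = 7.899 m/s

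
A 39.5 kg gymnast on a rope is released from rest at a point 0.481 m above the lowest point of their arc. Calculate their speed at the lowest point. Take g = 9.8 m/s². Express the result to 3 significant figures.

v = 3.07 m/s

Energy conservation between the two points: mgh = ½mv²
v = √(2gh) = √(2 × 9.8 × 0.481) = √9.4276 = 3.070 m/s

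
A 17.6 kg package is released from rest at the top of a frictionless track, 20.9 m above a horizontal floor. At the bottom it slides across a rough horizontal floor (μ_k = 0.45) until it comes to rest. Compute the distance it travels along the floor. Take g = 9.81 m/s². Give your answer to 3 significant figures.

d = 46.4 m

Energy at the top = energy at the end + work done against friction:
At rest all PE has been dissipated by friction: mgh = μ_k m g d
d = h/μ_k = 20.9/0.45 = 46.44 m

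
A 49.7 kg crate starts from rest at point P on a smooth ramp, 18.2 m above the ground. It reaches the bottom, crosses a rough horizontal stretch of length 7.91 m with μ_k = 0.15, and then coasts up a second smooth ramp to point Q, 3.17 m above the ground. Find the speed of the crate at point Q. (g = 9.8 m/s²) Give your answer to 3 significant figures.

Energy at P: mgh₁ = (49.7)(9.8)(18.2) = 8864.5 J
Friction loss: W_f = μ_k mg d = 577.9 J
At Q: ½mv² + mgh₂ = mgh₁ − W_f
½mv² = 8864.5 − 577.9 − 1544.0 = 6742.6 J
v = √(2 × 6742.6/49.7) = 16.47 m/s

v = 16.5 m/s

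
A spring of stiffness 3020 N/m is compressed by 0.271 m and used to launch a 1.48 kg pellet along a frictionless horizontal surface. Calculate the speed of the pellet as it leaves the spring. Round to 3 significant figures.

v = 12.2 m/s

The pellet leaves the spring when the spring is at natural length, so ½kx² = ½mv²
v = x√(k/m) = 0.271 × √(3020/1.48) = 12.24 m/s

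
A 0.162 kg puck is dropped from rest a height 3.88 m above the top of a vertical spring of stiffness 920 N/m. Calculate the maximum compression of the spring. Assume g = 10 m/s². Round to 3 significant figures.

Let x be the compression. The total drop is H + x, and the puck is instantaneously at rest at max compression, so energy conservation gives:
mg(H + x) = ½kx²
½(920)x² − (0.162)(10)x − (0.162)(10)(3.88) = 0
460.0x² − 1.620x − 6.286 = 0
x = [1.620 + √(2.624 + 11566)]/(2 × 460.0) = 0.1187 m

x = 0.119 m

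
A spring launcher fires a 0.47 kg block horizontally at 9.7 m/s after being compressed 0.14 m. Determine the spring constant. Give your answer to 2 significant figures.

½kx² = ½mv²
k = mv²/x² = (0.47)(9.7)²/(0.14)² = 2256 N/m

k = 2300 N/m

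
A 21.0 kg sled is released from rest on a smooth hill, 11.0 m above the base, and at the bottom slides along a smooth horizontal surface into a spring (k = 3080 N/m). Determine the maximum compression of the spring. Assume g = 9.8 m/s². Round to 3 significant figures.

Gravitational PE at the top equals spring PE at max compression: mgh = ½kx²
x = √(2mgh/k) = √(2 × 21.0 × 9.8 × 11.0 / 3080) = 1.212 m

x = 1.21 m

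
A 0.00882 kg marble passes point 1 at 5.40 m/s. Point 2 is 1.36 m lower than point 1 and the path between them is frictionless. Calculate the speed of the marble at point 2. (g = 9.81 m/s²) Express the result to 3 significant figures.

By conservation of mechanical energy, ½mv₀² + mgh = ½mv²
v² = v₀² + 2gh = (5.40)² + 2(9.81)(1.36) = 55.843
v = √55.843 = 7.473 m/s

v = 7.47 m/s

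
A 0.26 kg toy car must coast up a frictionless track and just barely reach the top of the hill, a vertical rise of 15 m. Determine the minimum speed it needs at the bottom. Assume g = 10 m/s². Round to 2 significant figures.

At the top it is momentarily at rest, so all KE converts to PE: ½mv² = mgh
v = √(2gh) = √(2 × 10 × 15) = 17.32 m/s

v = 17 m/s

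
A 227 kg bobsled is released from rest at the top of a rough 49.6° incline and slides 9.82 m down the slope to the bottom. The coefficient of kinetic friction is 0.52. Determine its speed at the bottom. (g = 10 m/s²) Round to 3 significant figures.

Work–energy: mg(L sinθ) − μ_k(mg cosθ)L = ½mv²
mgh = mgL sinθ = (227)(10)(9.82)sin49.6° = 16976 J
W_f = μ_k mg cosθ · L = (0.52)(227)(10)cos49.6°·9.82 = 7513 J
½mv² = 16976 − 7513 = 9463.1 J
v = √(2 × 9463.1/227) = 9.131 m/s

v = 9.13 m/s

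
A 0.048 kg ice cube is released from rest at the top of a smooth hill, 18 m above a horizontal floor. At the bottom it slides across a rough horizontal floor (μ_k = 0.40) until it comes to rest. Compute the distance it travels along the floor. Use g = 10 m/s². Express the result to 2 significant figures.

d = 45 m

Energy bookkeeping (friction removes W_f = μ_k N d):
At rest all PE has been dissipated by friction: mgh = μ_k m g d
d = h/μ_k = 18/0.40 = 45.00 m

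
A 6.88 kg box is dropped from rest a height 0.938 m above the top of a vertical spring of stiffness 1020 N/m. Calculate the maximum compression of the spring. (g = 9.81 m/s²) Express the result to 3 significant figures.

Let x be the compression. The total drop is H + x, and the box is instantaneously at rest at max compression, so energy conservation gives:
mg(H + x) = ½kx²
½(1020)x² − (6.88)(9.81)x − (6.88)(9.81)(0.938) = 0
510.0x² − 67.49x − 63.31 = 0
x = [67.49 + √(4555 + 129149)]/(2 × 510.0) = 0.4247 m

x = 0.425 m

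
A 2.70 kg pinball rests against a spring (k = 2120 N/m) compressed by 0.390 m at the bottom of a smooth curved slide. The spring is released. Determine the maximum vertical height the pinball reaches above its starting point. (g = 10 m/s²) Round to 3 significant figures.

Energy conservation from release to the highest point: ½kx² = mgh
h = kx²/(2mg) = (2120)(0.390)²/(2 × 2.70 × 10) = 5.971 m

h = 5.97 m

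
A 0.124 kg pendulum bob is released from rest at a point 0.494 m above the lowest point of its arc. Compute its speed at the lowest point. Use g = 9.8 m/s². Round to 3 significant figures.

v = 3.11 m/s

Energy conservation between the two points: mgh = ½mv²
v = √(2gh) = √(2 × 9.8 × 0.494) = √9.6824 = 3.112 m/s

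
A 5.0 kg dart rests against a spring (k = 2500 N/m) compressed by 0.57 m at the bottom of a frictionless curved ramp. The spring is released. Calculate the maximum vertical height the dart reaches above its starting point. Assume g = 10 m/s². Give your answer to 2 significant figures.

At maximum height the dart is at rest, so ½kx² = mgh
h = kx²/(2mg) = (2500)(0.57)²/(2 × 5.0 × 10) = 8.122 m

h = 8.1 m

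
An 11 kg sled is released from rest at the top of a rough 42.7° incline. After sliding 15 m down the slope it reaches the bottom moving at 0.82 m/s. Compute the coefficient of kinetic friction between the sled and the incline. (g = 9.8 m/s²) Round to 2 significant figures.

μ_k = 0.92

mgh = ½mv² + μ_k (mg cosθ) L, with h = L sinθ
mgL sinθ = 1096.6 J; ½mv² = 3.6982 J
W_f = 1096.6 − 3.6982 = 1093 J
μ_k = W_f/(mg cosθ · L) = 1093/(79.22 × 15) = 0.9197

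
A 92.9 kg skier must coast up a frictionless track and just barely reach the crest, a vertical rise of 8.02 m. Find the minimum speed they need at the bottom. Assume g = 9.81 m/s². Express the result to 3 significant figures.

At the top they are momentarily at rest, so all KE converts to PE: ½mv² = mgh
v = √(2gh) = √(2 × 9.81 × 8.02) = 12.54 m/s

v = 12.5 m/s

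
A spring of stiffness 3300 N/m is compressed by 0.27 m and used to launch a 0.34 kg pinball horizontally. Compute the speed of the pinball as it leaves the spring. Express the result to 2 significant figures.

v = 27 m/s

The pinball leaves the spring when the spring is at natural length, so ½kx² = ½mv²
v = x√(k/m) = 0.27 × √(3300/0.34) = 26.60 m/s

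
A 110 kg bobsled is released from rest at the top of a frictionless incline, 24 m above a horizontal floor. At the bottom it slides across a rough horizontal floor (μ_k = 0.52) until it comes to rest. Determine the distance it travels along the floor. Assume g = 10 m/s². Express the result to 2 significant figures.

d = 46 m

Applying the work–energy principle:
At rest all PE has been dissipated by friction: mgh = μ_k m g d
d = h/μ_k = 24/0.52 = 46.15 m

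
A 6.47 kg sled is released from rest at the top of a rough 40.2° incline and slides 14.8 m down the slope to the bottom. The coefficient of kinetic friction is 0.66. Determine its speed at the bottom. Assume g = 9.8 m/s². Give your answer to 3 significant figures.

v = 6.40 m/s

Taking the bottom as reference, mgh = ½mv² + μ_k N L with h = L sinθ, N = mg cosθ:
mgh = mgL sinθ = (6.47)(9.8)(14.8)sin40.2° = 605.70 J
W_f = μ_k mg cosθ · L = (0.66)(6.47)(9.8)cos40.2°·14.8 = 473.1 J
½mv² = 605.70 − 473.1 = 132.65 J
v = √(2 × 132.65/6.47) = 6.403 m/s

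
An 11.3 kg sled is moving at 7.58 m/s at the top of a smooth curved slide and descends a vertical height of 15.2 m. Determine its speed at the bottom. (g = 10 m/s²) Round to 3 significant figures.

v = 19.0 m/s

Mechanical energy is conserved (no friction): ½mv₀² + mgh = ½mv²
v² = v₀² + 2gh = (7.58)² + 2(10)(15.2) = 361.46
v = √361.46 = 19.01 m/s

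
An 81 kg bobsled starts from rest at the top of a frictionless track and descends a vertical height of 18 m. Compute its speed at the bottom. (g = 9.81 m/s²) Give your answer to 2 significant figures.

v = 19 m/s

Energy conservation between the two points: mgh = ½mv²
The mass cancels from both sides.
v = √(2gh) = √(2 × 9.81 × 18) = √353.16 = 18.79 m/s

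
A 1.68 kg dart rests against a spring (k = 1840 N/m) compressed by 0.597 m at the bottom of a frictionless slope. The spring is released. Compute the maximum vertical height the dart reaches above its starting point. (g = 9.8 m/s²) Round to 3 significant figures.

h = 19.9 m

At maximum height the dart is at rest, so ½kx² = mgh
h = kx²/(2mg) = (1840)(0.597)²/(2 × 1.68 × 9.8) = 19.92 m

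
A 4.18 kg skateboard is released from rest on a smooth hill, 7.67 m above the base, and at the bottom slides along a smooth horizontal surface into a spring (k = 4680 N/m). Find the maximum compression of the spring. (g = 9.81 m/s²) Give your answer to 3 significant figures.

Gravitational PE at the top equals spring PE at max compression: mgh = ½kx²
x = √(2mgh/k) = √(2 × 4.18 × 9.81 × 7.67 / 4680) = 0.3666 m

x = 0.367 m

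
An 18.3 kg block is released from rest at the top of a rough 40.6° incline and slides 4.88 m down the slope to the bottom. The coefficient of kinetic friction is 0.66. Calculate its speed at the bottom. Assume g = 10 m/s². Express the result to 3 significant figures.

Energy: mgh = ½mv² + W_f, with h = L sinθ and W_f = μ_k (mg cosθ) L
mgh = mgL sinθ = (18.3)(10)(4.88)sin40.6° = 581.17 J
W_f = μ_k mg cosθ · L = (0.66)(18.3)(10)cos40.6°·4.88 = 447.5 J
½mv² = 581.17 − 447.5 = 133.65 J
v = √(2 × 133.65/18.3) = 3.822 m/s

v = 3.82 m/s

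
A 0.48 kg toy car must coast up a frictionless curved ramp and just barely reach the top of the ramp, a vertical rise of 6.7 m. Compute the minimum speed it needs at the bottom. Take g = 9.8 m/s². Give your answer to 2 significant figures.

At the top it is momentarily at rest, so all KE converts to PE: ½mv² = mgh
v = √(2gh) = √(2 × 9.8 × 6.7) = 11.46 m/s

v = 11 m/s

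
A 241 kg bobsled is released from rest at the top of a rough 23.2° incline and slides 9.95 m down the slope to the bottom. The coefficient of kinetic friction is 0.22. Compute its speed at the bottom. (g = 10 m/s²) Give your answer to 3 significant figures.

Work–energy: mg(L sinθ) − μ_k(mg cosθ)L = ½mv²
mgh = mgL sinθ = (241)(10)(9.95)sin23.2° = 9446.5 J
W_f = μ_k mg cosθ · L = (0.22)(241)(10)cos23.2°·9.95 = 4849 J
½mv² = 9446.5 − 4849 = 4597.6 J
v = √(2 × 4597.6/241) = 6.177 m/s

v = 6.18 m/s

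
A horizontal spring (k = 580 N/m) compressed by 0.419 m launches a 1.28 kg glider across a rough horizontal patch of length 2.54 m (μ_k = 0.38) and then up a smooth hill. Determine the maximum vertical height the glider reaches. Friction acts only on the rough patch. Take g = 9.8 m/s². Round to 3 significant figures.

Spring energy: E₀ = ½kx² = ½(580)(0.419)² = 50.913 J
Friction: W_f = μ_k mg d = (0.38)(1.28)(9.8)(2.54) = 12.11 J
Energy at base of ramp: E = 50.913 − 12.11 = 38.805 J
At max height all remaining energy is PE: mgh = E ⇒ h = E/(mg) = 38.805/(1.28 × 9.8) = 3.094 m

h = 3.09 m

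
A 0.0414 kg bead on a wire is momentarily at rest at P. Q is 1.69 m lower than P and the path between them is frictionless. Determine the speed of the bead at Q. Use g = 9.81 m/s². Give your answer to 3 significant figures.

v = 5.76 m/s

Mechanical energy is conserved (no friction): mgh = ½mv²
v = √(2gh) = √(2 × 9.81 × 1.69) = √33.158 = 5.758 m/s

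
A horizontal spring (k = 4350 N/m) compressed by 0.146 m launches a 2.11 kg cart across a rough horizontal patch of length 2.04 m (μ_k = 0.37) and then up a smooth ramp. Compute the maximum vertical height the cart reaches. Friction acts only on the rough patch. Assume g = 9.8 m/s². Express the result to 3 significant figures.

Spring energy: E₀ = ½kx² = ½(4350)(0.146)² = 46.362 J
Friction: W_f = μ_k mg d = (0.37)(2.11)(9.8)(2.04) = 15.61 J
Energy at base of ramp: E = 46.362 − 15.61 = 30.755 J
At max height all remaining energy is PE: mgh = E ⇒ h = E/(mg) = 30.755/(2.11 × 9.8) = 1.487 m

h = 1.49 m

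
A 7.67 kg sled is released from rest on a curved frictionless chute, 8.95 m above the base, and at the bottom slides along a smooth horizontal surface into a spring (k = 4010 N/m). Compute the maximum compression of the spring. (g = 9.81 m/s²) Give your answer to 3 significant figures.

At max compression the sled is momentarily at rest: mgh = ½kx²
x = √(2mgh/k) = √(2 × 7.67 × 9.81 × 8.95 / 4010) = 0.5795 m

x = 0.580 m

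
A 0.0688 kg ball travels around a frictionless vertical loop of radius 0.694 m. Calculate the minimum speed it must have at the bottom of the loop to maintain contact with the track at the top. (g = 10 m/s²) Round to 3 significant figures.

v = 5.89 m/s

At the top: mg = mv_top²/r ⇒ v_top² = gr = 6.940 m²/s²
Energy from bottom to top (height 2r): ½mv_bot² = ½mv_top² + mg(2r)
v_bot² = gr + 4gr = 5gr = 34.70
v_bot = √(5gr) = 5.891 m/s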